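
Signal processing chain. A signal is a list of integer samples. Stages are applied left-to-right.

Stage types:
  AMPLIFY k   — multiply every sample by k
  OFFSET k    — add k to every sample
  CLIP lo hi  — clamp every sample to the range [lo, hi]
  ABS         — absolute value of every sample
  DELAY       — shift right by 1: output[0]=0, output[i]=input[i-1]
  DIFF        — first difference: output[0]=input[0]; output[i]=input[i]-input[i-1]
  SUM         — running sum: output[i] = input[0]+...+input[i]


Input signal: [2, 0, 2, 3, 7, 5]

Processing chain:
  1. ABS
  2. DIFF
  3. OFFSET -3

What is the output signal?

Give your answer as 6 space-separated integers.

Input: [2, 0, 2, 3, 7, 5]
Stage 1 (ABS): |2|=2, |0|=0, |2|=2, |3|=3, |7|=7, |5|=5 -> [2, 0, 2, 3, 7, 5]
Stage 2 (DIFF): s[0]=2, 0-2=-2, 2-0=2, 3-2=1, 7-3=4, 5-7=-2 -> [2, -2, 2, 1, 4, -2]
Stage 3 (OFFSET -3): 2+-3=-1, -2+-3=-5, 2+-3=-1, 1+-3=-2, 4+-3=1, -2+-3=-5 -> [-1, -5, -1, -2, 1, -5]

Answer: -1 -5 -1 -2 1 -5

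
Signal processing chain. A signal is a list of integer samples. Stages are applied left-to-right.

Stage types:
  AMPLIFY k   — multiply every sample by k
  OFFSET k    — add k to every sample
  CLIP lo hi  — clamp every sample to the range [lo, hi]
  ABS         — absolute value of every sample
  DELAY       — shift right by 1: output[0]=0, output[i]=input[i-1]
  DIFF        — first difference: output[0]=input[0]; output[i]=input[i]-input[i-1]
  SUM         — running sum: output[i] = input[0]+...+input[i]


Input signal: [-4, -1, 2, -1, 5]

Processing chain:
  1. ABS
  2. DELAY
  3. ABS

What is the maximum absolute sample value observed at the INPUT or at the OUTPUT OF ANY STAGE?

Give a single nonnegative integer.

Answer: 5

Derivation:
Input: [-4, -1, 2, -1, 5] (max |s|=5)
Stage 1 (ABS): |-4|=4, |-1|=1, |2|=2, |-1|=1, |5|=5 -> [4, 1, 2, 1, 5] (max |s|=5)
Stage 2 (DELAY): [0, 4, 1, 2, 1] = [0, 4, 1, 2, 1] -> [0, 4, 1, 2, 1] (max |s|=4)
Stage 3 (ABS): |0|=0, |4|=4, |1|=1, |2|=2, |1|=1 -> [0, 4, 1, 2, 1] (max |s|=4)
Overall max amplitude: 5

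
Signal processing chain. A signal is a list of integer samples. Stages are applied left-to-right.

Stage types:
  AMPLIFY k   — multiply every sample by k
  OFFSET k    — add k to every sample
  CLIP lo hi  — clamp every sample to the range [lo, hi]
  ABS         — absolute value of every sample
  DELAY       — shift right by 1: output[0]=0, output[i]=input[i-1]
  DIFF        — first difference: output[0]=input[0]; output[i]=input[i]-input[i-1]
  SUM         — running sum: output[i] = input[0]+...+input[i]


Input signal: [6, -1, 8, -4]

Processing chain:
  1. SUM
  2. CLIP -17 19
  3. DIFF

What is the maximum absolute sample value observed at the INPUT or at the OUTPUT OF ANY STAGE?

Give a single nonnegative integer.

Input: [6, -1, 8, -4] (max |s|=8)
Stage 1 (SUM): sum[0..0]=6, sum[0..1]=5, sum[0..2]=13, sum[0..3]=9 -> [6, 5, 13, 9] (max |s|=13)
Stage 2 (CLIP -17 19): clip(6,-17,19)=6, clip(5,-17,19)=5, clip(13,-17,19)=13, clip(9,-17,19)=9 -> [6, 5, 13, 9] (max |s|=13)
Stage 3 (DIFF): s[0]=6, 5-6=-1, 13-5=8, 9-13=-4 -> [6, -1, 8, -4] (max |s|=8)
Overall max amplitude: 13

Answer: 13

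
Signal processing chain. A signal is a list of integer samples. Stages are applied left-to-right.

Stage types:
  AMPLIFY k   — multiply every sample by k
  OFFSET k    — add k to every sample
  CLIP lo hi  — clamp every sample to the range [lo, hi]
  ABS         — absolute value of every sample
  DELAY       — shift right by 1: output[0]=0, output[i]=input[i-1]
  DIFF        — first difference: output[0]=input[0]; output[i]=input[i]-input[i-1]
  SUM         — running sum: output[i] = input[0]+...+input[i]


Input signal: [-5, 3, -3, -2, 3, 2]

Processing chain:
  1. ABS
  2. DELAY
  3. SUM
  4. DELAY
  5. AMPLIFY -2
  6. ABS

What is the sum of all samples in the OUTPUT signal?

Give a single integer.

Answer: 74

Derivation:
Input: [-5, 3, -3, -2, 3, 2]
Stage 1 (ABS): |-5|=5, |3|=3, |-3|=3, |-2|=2, |3|=3, |2|=2 -> [5, 3, 3, 2, 3, 2]
Stage 2 (DELAY): [0, 5, 3, 3, 2, 3] = [0, 5, 3, 3, 2, 3] -> [0, 5, 3, 3, 2, 3]
Stage 3 (SUM): sum[0..0]=0, sum[0..1]=5, sum[0..2]=8, sum[0..3]=11, sum[0..4]=13, sum[0..5]=16 -> [0, 5, 8, 11, 13, 16]
Stage 4 (DELAY): [0, 0, 5, 8, 11, 13] = [0, 0, 5, 8, 11, 13] -> [0, 0, 5, 8, 11, 13]
Stage 5 (AMPLIFY -2): 0*-2=0, 0*-2=0, 5*-2=-10, 8*-2=-16, 11*-2=-22, 13*-2=-26 -> [0, 0, -10, -16, -22, -26]
Stage 6 (ABS): |0|=0, |0|=0, |-10|=10, |-16|=16, |-22|=22, |-26|=26 -> [0, 0, 10, 16, 22, 26]
Output sum: 74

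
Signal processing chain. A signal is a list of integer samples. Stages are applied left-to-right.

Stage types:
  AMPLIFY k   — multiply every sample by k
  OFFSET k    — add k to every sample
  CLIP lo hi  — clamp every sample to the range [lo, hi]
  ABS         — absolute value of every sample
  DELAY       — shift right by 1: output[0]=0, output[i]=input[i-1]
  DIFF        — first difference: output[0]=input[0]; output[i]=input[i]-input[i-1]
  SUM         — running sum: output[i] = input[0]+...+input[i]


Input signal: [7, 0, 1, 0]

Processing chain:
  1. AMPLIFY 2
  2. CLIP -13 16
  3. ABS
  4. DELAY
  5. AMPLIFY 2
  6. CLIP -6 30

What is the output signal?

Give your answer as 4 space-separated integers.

Answer: 0 28 0 4

Derivation:
Input: [7, 0, 1, 0]
Stage 1 (AMPLIFY 2): 7*2=14, 0*2=0, 1*2=2, 0*2=0 -> [14, 0, 2, 0]
Stage 2 (CLIP -13 16): clip(14,-13,16)=14, clip(0,-13,16)=0, clip(2,-13,16)=2, clip(0,-13,16)=0 -> [14, 0, 2, 0]
Stage 3 (ABS): |14|=14, |0|=0, |2|=2, |0|=0 -> [14, 0, 2, 0]
Stage 4 (DELAY): [0, 14, 0, 2] = [0, 14, 0, 2] -> [0, 14, 0, 2]
Stage 5 (AMPLIFY 2): 0*2=0, 14*2=28, 0*2=0, 2*2=4 -> [0, 28, 0, 4]
Stage 6 (CLIP -6 30): clip(0,-6,30)=0, clip(28,-6,30)=28, clip(0,-6,30)=0, clip(4,-6,30)=4 -> [0, 28, 0, 4]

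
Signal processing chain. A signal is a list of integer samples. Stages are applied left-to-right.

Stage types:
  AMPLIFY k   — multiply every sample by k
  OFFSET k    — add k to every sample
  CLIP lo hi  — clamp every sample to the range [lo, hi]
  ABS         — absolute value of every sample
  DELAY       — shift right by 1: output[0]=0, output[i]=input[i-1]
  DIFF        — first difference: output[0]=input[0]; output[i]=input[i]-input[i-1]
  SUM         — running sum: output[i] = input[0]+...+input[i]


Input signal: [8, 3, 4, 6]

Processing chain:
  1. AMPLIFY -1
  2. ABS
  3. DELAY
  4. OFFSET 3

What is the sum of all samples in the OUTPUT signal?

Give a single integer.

Input: [8, 3, 4, 6]
Stage 1 (AMPLIFY -1): 8*-1=-8, 3*-1=-3, 4*-1=-4, 6*-1=-6 -> [-8, -3, -4, -6]
Stage 2 (ABS): |-8|=8, |-3|=3, |-4|=4, |-6|=6 -> [8, 3, 4, 6]
Stage 3 (DELAY): [0, 8, 3, 4] = [0, 8, 3, 4] -> [0, 8, 3, 4]
Stage 4 (OFFSET 3): 0+3=3, 8+3=11, 3+3=6, 4+3=7 -> [3, 11, 6, 7]
Output sum: 27

Answer: 27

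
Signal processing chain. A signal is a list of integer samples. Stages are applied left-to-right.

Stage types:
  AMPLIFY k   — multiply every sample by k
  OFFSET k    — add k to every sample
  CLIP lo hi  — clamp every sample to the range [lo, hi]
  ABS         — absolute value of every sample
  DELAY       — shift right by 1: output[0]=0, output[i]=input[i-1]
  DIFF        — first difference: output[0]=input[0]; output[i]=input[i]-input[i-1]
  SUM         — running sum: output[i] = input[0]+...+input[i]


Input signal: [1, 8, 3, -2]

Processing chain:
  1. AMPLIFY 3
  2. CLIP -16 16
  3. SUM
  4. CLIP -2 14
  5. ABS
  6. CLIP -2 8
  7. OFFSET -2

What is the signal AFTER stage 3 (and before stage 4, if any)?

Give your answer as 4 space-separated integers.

Input: [1, 8, 3, -2]
Stage 1 (AMPLIFY 3): 1*3=3, 8*3=24, 3*3=9, -2*3=-6 -> [3, 24, 9, -6]
Stage 2 (CLIP -16 16): clip(3,-16,16)=3, clip(24,-16,16)=16, clip(9,-16,16)=9, clip(-6,-16,16)=-6 -> [3, 16, 9, -6]
Stage 3 (SUM): sum[0..0]=3, sum[0..1]=19, sum[0..2]=28, sum[0..3]=22 -> [3, 19, 28, 22]

Answer: 3 19 28 22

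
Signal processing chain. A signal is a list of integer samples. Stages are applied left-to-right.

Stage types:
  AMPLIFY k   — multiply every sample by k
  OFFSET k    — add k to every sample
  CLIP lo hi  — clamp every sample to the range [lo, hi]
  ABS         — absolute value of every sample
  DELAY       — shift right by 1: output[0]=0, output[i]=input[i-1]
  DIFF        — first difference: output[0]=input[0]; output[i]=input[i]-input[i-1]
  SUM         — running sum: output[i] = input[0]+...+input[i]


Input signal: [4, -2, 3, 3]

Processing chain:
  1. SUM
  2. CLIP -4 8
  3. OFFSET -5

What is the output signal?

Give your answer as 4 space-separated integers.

Input: [4, -2, 3, 3]
Stage 1 (SUM): sum[0..0]=4, sum[0..1]=2, sum[0..2]=5, sum[0..3]=8 -> [4, 2, 5, 8]
Stage 2 (CLIP -4 8): clip(4,-4,8)=4, clip(2,-4,8)=2, clip(5,-4,8)=5, clip(8,-4,8)=8 -> [4, 2, 5, 8]
Stage 3 (OFFSET -5): 4+-5=-1, 2+-5=-3, 5+-5=0, 8+-5=3 -> [-1, -3, 0, 3]

Answer: -1 -3 0 3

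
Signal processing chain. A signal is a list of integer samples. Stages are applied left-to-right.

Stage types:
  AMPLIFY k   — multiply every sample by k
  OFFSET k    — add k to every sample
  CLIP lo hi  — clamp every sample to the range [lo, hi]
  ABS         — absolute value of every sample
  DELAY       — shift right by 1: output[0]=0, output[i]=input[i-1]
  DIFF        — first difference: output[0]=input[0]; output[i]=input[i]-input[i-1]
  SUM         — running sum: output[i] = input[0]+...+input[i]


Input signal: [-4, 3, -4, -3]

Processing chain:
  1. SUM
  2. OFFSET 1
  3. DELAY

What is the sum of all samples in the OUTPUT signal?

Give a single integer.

Answer: -7

Derivation:
Input: [-4, 3, -4, -3]
Stage 1 (SUM): sum[0..0]=-4, sum[0..1]=-1, sum[0..2]=-5, sum[0..3]=-8 -> [-4, -1, -5, -8]
Stage 2 (OFFSET 1): -4+1=-3, -1+1=0, -5+1=-4, -8+1=-7 -> [-3, 0, -4, -7]
Stage 3 (DELAY): [0, -3, 0, -4] = [0, -3, 0, -4] -> [0, -3, 0, -4]
Output sum: -7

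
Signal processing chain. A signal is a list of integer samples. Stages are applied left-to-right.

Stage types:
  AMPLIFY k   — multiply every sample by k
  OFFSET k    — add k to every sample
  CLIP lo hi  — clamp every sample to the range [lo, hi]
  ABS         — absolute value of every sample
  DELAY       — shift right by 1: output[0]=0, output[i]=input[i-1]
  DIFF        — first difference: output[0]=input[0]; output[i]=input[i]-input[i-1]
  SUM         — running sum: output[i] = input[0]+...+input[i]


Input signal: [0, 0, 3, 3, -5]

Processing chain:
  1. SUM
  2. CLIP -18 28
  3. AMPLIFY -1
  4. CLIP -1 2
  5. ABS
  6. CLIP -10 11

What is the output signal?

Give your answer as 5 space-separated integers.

Answer: 0 0 1 1 1

Derivation:
Input: [0, 0, 3, 3, -5]
Stage 1 (SUM): sum[0..0]=0, sum[0..1]=0, sum[0..2]=3, sum[0..3]=6, sum[0..4]=1 -> [0, 0, 3, 6, 1]
Stage 2 (CLIP -18 28): clip(0,-18,28)=0, clip(0,-18,28)=0, clip(3,-18,28)=3, clip(6,-18,28)=6, clip(1,-18,28)=1 -> [0, 0, 3, 6, 1]
Stage 3 (AMPLIFY -1): 0*-1=0, 0*-1=0, 3*-1=-3, 6*-1=-6, 1*-1=-1 -> [0, 0, -3, -6, -1]
Stage 4 (CLIP -1 2): clip(0,-1,2)=0, clip(0,-1,2)=0, clip(-3,-1,2)=-1, clip(-6,-1,2)=-1, clip(-1,-1,2)=-1 -> [0, 0, -1, -1, -1]
Stage 5 (ABS): |0|=0, |0|=0, |-1|=1, |-1|=1, |-1|=1 -> [0, 0, 1, 1, 1]
Stage 6 (CLIP -10 11): clip(0,-10,11)=0, clip(0,-10,11)=0, clip(1,-10,11)=1, clip(1,-10,11)=1, clip(1,-10,11)=1 -> [0, 0, 1, 1, 1]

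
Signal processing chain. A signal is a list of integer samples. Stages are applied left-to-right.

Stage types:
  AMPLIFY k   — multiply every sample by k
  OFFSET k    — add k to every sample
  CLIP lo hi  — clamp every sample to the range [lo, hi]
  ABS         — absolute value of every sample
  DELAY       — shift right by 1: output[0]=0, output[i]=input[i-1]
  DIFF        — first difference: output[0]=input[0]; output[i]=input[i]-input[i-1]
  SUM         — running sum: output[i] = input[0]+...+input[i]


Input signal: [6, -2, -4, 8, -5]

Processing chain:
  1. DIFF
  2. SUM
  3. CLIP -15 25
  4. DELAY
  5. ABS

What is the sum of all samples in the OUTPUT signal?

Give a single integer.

Input: [6, -2, -4, 8, -5]
Stage 1 (DIFF): s[0]=6, -2-6=-8, -4--2=-2, 8--4=12, -5-8=-13 -> [6, -8, -2, 12, -13]
Stage 2 (SUM): sum[0..0]=6, sum[0..1]=-2, sum[0..2]=-4, sum[0..3]=8, sum[0..4]=-5 -> [6, -2, -4, 8, -5]
Stage 3 (CLIP -15 25): clip(6,-15,25)=6, clip(-2,-15,25)=-2, clip(-4,-15,25)=-4, clip(8,-15,25)=8, clip(-5,-15,25)=-5 -> [6, -2, -4, 8, -5]
Stage 4 (DELAY): [0, 6, -2, -4, 8] = [0, 6, -2, -4, 8] -> [0, 6, -2, -4, 8]
Stage 5 (ABS): |0|=0, |6|=6, |-2|=2, |-4|=4, |8|=8 -> [0, 6, 2, 4, 8]
Output sum: 20

Answer: 20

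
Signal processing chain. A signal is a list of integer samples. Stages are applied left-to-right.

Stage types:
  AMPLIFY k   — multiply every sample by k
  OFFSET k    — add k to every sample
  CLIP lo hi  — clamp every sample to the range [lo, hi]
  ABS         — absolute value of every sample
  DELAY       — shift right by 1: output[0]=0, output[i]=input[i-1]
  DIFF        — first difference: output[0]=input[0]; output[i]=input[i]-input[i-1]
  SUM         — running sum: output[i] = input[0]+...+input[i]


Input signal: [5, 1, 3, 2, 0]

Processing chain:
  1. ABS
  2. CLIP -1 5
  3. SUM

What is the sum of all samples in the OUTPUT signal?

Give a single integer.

Answer: 42

Derivation:
Input: [5, 1, 3, 2, 0]
Stage 1 (ABS): |5|=5, |1|=1, |3|=3, |2|=2, |0|=0 -> [5, 1, 3, 2, 0]
Stage 2 (CLIP -1 5): clip(5,-1,5)=5, clip(1,-1,5)=1, clip(3,-1,5)=3, clip(2,-1,5)=2, clip(0,-1,5)=0 -> [5, 1, 3, 2, 0]
Stage 3 (SUM): sum[0..0]=5, sum[0..1]=6, sum[0..2]=9, sum[0..3]=11, sum[0..4]=11 -> [5, 6, 9, 11, 11]
Output sum: 42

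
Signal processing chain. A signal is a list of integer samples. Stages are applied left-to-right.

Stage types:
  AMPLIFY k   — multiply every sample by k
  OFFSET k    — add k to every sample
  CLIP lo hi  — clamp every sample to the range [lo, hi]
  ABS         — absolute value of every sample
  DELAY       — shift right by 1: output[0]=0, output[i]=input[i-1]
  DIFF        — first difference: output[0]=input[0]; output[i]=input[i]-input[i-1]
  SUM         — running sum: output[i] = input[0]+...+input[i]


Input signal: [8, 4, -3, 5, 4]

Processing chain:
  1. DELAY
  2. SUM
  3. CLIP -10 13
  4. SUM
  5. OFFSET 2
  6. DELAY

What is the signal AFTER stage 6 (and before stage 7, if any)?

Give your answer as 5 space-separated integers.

Answer: 0 2 10 22 31

Derivation:
Input: [8, 4, -3, 5, 4]
Stage 1 (DELAY): [0, 8, 4, -3, 5] = [0, 8, 4, -3, 5] -> [0, 8, 4, -3, 5]
Stage 2 (SUM): sum[0..0]=0, sum[0..1]=8, sum[0..2]=12, sum[0..3]=9, sum[0..4]=14 -> [0, 8, 12, 9, 14]
Stage 3 (CLIP -10 13): clip(0,-10,13)=0, clip(8,-10,13)=8, clip(12,-10,13)=12, clip(9,-10,13)=9, clip(14,-10,13)=13 -> [0, 8, 12, 9, 13]
Stage 4 (SUM): sum[0..0]=0, sum[0..1]=8, sum[0..2]=20, sum[0..3]=29, sum[0..4]=42 -> [0, 8, 20, 29, 42]
Stage 5 (OFFSET 2): 0+2=2, 8+2=10, 20+2=22, 29+2=31, 42+2=44 -> [2, 10, 22, 31, 44]
Stage 6 (DELAY): [0, 2, 10, 22, 31] = [0, 2, 10, 22, 31] -> [0, 2, 10, 22, 31]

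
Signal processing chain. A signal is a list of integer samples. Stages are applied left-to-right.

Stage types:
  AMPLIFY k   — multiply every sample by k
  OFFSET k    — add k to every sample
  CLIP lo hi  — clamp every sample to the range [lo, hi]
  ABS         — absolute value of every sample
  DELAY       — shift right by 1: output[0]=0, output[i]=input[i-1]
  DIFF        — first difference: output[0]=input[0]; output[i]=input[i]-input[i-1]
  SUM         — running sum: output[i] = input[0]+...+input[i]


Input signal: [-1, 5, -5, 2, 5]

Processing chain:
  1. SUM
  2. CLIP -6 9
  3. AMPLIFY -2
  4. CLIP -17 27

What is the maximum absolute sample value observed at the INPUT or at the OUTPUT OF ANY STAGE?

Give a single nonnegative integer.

Input: [-1, 5, -5, 2, 5] (max |s|=5)
Stage 1 (SUM): sum[0..0]=-1, sum[0..1]=4, sum[0..2]=-1, sum[0..3]=1, sum[0..4]=6 -> [-1, 4, -1, 1, 6] (max |s|=6)
Stage 2 (CLIP -6 9): clip(-1,-6,9)=-1, clip(4,-6,9)=4, clip(-1,-6,9)=-1, clip(1,-6,9)=1, clip(6,-6,9)=6 -> [-1, 4, -1, 1, 6] (max |s|=6)
Stage 3 (AMPLIFY -2): -1*-2=2, 4*-2=-8, -1*-2=2, 1*-2=-2, 6*-2=-12 -> [2, -8, 2, -2, -12] (max |s|=12)
Stage 4 (CLIP -17 27): clip(2,-17,27)=2, clip(-8,-17,27)=-8, clip(2,-17,27)=2, clip(-2,-17,27)=-2, clip(-12,-17,27)=-12 -> [2, -8, 2, -2, -12] (max |s|=12)
Overall max amplitude: 12

Answer: 12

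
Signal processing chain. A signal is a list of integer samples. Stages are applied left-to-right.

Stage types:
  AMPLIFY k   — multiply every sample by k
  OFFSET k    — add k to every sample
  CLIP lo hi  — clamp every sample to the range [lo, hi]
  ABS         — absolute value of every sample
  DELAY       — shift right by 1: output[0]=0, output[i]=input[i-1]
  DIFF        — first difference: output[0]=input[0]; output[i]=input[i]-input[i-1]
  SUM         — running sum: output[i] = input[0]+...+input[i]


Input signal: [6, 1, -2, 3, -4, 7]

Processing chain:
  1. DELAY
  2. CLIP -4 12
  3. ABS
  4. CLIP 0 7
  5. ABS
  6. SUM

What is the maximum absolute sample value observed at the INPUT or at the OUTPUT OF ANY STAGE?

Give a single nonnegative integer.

Input: [6, 1, -2, 3, -4, 7] (max |s|=7)
Stage 1 (DELAY): [0, 6, 1, -2, 3, -4] = [0, 6, 1, -2, 3, -4] -> [0, 6, 1, -2, 3, -4] (max |s|=6)
Stage 2 (CLIP -4 12): clip(0,-4,12)=0, clip(6,-4,12)=6, clip(1,-4,12)=1, clip(-2,-4,12)=-2, clip(3,-4,12)=3, clip(-4,-4,12)=-4 -> [0, 6, 1, -2, 3, -4] (max |s|=6)
Stage 3 (ABS): |0|=0, |6|=6, |1|=1, |-2|=2, |3|=3, |-4|=4 -> [0, 6, 1, 2, 3, 4] (max |s|=6)
Stage 4 (CLIP 0 7): clip(0,0,7)=0, clip(6,0,7)=6, clip(1,0,7)=1, clip(2,0,7)=2, clip(3,0,7)=3, clip(4,0,7)=4 -> [0, 6, 1, 2, 3, 4] (max |s|=6)
Stage 5 (ABS): |0|=0, |6|=6, |1|=1, |2|=2, |3|=3, |4|=4 -> [0, 6, 1, 2, 3, 4] (max |s|=6)
Stage 6 (SUM): sum[0..0]=0, sum[0..1]=6, sum[0..2]=7, sum[0..3]=9, sum[0..4]=12, sum[0..5]=16 -> [0, 6, 7, 9, 12, 16] (max |s|=16)
Overall max amplitude: 16

Answer: 16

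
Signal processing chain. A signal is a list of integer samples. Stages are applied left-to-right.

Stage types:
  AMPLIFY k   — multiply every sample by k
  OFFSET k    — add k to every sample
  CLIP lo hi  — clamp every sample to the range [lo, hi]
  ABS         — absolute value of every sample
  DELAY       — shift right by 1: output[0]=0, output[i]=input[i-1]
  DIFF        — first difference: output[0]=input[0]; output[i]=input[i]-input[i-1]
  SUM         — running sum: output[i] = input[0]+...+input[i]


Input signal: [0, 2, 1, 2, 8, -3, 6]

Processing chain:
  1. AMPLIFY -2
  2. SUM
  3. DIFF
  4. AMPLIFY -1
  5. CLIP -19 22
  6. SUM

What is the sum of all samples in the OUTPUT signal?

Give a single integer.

Answer: 98

Derivation:
Input: [0, 2, 1, 2, 8, -3, 6]
Stage 1 (AMPLIFY -2): 0*-2=0, 2*-2=-4, 1*-2=-2, 2*-2=-4, 8*-2=-16, -3*-2=6, 6*-2=-12 -> [0, -4, -2, -4, -16, 6, -12]
Stage 2 (SUM): sum[0..0]=0, sum[0..1]=-4, sum[0..2]=-6, sum[0..3]=-10, sum[0..4]=-26, sum[0..5]=-20, sum[0..6]=-32 -> [0, -4, -6, -10, -26, -20, -32]
Stage 3 (DIFF): s[0]=0, -4-0=-4, -6--4=-2, -10--6=-4, -26--10=-16, -20--26=6, -32--20=-12 -> [0, -4, -2, -4, -16, 6, -12]
Stage 4 (AMPLIFY -1): 0*-1=0, -4*-1=4, -2*-1=2, -4*-1=4, -16*-1=16, 6*-1=-6, -12*-1=12 -> [0, 4, 2, 4, 16, -6, 12]
Stage 5 (CLIP -19 22): clip(0,-19,22)=0, clip(4,-19,22)=4, clip(2,-19,22)=2, clip(4,-19,22)=4, clip(16,-19,22)=16, clip(-6,-19,22)=-6, clip(12,-19,22)=12 -> [0, 4, 2, 4, 16, -6, 12]
Stage 6 (SUM): sum[0..0]=0, sum[0..1]=4, sum[0..2]=6, sum[0..3]=10, sum[0..4]=26, sum[0..5]=20, sum[0..6]=32 -> [0, 4, 6, 10, 26, 20, 32]
Output sum: 98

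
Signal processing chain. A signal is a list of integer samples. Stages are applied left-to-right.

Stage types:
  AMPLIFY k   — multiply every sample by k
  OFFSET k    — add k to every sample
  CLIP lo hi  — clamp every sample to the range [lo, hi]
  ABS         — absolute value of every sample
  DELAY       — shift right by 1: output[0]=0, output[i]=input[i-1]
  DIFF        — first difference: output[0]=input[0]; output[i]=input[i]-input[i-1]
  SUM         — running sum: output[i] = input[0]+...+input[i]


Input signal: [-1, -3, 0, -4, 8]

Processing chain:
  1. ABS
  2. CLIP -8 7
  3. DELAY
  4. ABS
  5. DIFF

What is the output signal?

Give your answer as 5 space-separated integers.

Input: [-1, -3, 0, -4, 8]
Stage 1 (ABS): |-1|=1, |-3|=3, |0|=0, |-4|=4, |8|=8 -> [1, 3, 0, 4, 8]
Stage 2 (CLIP -8 7): clip(1,-8,7)=1, clip(3,-8,7)=3, clip(0,-8,7)=0, clip(4,-8,7)=4, clip(8,-8,7)=7 -> [1, 3, 0, 4, 7]
Stage 3 (DELAY): [0, 1, 3, 0, 4] = [0, 1, 3, 0, 4] -> [0, 1, 3, 0, 4]
Stage 4 (ABS): |0|=0, |1|=1, |3|=3, |0|=0, |4|=4 -> [0, 1, 3, 0, 4]
Stage 5 (DIFF): s[0]=0, 1-0=1, 3-1=2, 0-3=-3, 4-0=4 -> [0, 1, 2, -3, 4]

Answer: 0 1 2 -3 4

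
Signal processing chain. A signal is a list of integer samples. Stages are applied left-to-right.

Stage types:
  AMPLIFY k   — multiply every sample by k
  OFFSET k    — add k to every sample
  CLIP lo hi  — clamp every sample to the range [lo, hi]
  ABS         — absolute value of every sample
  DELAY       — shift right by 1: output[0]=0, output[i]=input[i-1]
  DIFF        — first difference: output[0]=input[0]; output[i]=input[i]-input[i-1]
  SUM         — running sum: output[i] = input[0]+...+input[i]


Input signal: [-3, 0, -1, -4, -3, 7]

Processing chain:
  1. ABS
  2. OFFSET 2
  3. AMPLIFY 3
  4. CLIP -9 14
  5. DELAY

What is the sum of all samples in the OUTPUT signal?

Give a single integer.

Input: [-3, 0, -1, -4, -3, 7]
Stage 1 (ABS): |-3|=3, |0|=0, |-1|=1, |-4|=4, |-3|=3, |7|=7 -> [3, 0, 1, 4, 3, 7]
Stage 2 (OFFSET 2): 3+2=5, 0+2=2, 1+2=3, 4+2=6, 3+2=5, 7+2=9 -> [5, 2, 3, 6, 5, 9]
Stage 3 (AMPLIFY 3): 5*3=15, 2*3=6, 3*3=9, 6*3=18, 5*3=15, 9*3=27 -> [15, 6, 9, 18, 15, 27]
Stage 4 (CLIP -9 14): clip(15,-9,14)=14, clip(6,-9,14)=6, clip(9,-9,14)=9, clip(18,-9,14)=14, clip(15,-9,14)=14, clip(27,-9,14)=14 -> [14, 6, 9, 14, 14, 14]
Stage 5 (DELAY): [0, 14, 6, 9, 14, 14] = [0, 14, 6, 9, 14, 14] -> [0, 14, 6, 9, 14, 14]
Output sum: 57

Answer: 57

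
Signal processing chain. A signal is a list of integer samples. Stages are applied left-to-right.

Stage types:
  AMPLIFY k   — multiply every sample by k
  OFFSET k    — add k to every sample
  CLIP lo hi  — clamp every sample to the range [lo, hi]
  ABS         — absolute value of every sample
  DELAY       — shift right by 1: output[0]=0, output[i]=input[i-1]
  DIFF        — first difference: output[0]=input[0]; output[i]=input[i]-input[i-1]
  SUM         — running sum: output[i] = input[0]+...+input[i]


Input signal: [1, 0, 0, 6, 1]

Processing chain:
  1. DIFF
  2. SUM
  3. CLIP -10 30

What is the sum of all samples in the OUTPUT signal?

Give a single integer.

Answer: 8

Derivation:
Input: [1, 0, 0, 6, 1]
Stage 1 (DIFF): s[0]=1, 0-1=-1, 0-0=0, 6-0=6, 1-6=-5 -> [1, -1, 0, 6, -5]
Stage 2 (SUM): sum[0..0]=1, sum[0..1]=0, sum[0..2]=0, sum[0..3]=6, sum[0..4]=1 -> [1, 0, 0, 6, 1]
Stage 3 (CLIP -10 30): clip(1,-10,30)=1, clip(0,-10,30)=0, clip(0,-10,30)=0, clip(6,-10,30)=6, clip(1,-10,30)=1 -> [1, 0, 0, 6, 1]
Output sum: 8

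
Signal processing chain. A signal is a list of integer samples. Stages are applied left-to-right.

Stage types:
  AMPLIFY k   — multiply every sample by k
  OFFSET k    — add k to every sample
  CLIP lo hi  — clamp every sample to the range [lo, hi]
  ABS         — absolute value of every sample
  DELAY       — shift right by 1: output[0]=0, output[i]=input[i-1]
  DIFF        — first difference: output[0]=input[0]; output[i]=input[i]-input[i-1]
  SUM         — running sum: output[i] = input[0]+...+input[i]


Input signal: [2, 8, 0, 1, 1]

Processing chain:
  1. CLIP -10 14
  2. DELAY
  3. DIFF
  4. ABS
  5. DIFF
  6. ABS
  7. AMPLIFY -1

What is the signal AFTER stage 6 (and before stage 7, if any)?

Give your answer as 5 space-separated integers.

Input: [2, 8, 0, 1, 1]
Stage 1 (CLIP -10 14): clip(2,-10,14)=2, clip(8,-10,14)=8, clip(0,-10,14)=0, clip(1,-10,14)=1, clip(1,-10,14)=1 -> [2, 8, 0, 1, 1]
Stage 2 (DELAY): [0, 2, 8, 0, 1] = [0, 2, 8, 0, 1] -> [0, 2, 8, 0, 1]
Stage 3 (DIFF): s[0]=0, 2-0=2, 8-2=6, 0-8=-8, 1-0=1 -> [0, 2, 6, -8, 1]
Stage 4 (ABS): |0|=0, |2|=2, |6|=6, |-8|=8, |1|=1 -> [0, 2, 6, 8, 1]
Stage 5 (DIFF): s[0]=0, 2-0=2, 6-2=4, 8-6=2, 1-8=-7 -> [0, 2, 4, 2, -7]
Stage 6 (ABS): |0|=0, |2|=2, |4|=4, |2|=2, |-7|=7 -> [0, 2, 4, 2, 7]

Answer: 0 2 4 2 7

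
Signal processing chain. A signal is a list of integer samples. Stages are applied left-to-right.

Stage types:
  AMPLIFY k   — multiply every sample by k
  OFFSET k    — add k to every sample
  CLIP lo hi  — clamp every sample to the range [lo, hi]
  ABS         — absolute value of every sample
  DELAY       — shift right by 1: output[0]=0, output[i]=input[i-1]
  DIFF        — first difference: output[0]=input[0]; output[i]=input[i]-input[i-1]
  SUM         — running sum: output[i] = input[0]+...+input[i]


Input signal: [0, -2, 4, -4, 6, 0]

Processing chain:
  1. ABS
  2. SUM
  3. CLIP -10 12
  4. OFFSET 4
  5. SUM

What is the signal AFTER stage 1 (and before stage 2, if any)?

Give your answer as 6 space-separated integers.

Input: [0, -2, 4, -4, 6, 0]
Stage 1 (ABS): |0|=0, |-2|=2, |4|=4, |-4|=4, |6|=6, |0|=0 -> [0, 2, 4, 4, 6, 0]

Answer: 0 2 4 4 6 0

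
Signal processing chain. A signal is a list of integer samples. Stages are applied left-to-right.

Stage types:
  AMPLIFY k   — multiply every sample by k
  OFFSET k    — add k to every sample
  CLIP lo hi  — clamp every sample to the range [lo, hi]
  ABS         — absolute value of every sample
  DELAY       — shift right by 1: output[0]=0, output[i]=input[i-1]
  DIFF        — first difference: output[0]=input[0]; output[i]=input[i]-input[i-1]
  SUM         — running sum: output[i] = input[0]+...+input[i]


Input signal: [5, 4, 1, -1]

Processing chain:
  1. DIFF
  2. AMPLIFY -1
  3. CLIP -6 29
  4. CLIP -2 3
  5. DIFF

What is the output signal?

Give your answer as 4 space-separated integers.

Answer: -2 3 2 -1

Derivation:
Input: [5, 4, 1, -1]
Stage 1 (DIFF): s[0]=5, 4-5=-1, 1-4=-3, -1-1=-2 -> [5, -1, -3, -2]
Stage 2 (AMPLIFY -1): 5*-1=-5, -1*-1=1, -3*-1=3, -2*-1=2 -> [-5, 1, 3, 2]
Stage 3 (CLIP -6 29): clip(-5,-6,29)=-5, clip(1,-6,29)=1, clip(3,-6,29)=3, clip(2,-6,29)=2 -> [-5, 1, 3, 2]
Stage 4 (CLIP -2 3): clip(-5,-2,3)=-2, clip(1,-2,3)=1, clip(3,-2,3)=3, clip(2,-2,3)=2 -> [-2, 1, 3, 2]
Stage 5 (DIFF): s[0]=-2, 1--2=3, 3-1=2, 2-3=-1 -> [-2, 3, 2, -1]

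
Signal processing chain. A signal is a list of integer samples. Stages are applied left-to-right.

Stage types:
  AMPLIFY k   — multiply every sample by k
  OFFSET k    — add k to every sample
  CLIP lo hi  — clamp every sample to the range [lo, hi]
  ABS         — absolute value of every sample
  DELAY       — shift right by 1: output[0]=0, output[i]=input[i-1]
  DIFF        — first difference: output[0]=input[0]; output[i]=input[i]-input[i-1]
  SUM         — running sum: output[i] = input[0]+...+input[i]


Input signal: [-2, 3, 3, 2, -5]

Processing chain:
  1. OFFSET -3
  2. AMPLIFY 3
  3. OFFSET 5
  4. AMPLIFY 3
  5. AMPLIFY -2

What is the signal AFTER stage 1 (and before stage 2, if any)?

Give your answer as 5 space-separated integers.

Answer: -5 0 0 -1 -8

Derivation:
Input: [-2, 3, 3, 2, -5]
Stage 1 (OFFSET -3): -2+-3=-5, 3+-3=0, 3+-3=0, 2+-3=-1, -5+-3=-8 -> [-5, 0, 0, -1, -8]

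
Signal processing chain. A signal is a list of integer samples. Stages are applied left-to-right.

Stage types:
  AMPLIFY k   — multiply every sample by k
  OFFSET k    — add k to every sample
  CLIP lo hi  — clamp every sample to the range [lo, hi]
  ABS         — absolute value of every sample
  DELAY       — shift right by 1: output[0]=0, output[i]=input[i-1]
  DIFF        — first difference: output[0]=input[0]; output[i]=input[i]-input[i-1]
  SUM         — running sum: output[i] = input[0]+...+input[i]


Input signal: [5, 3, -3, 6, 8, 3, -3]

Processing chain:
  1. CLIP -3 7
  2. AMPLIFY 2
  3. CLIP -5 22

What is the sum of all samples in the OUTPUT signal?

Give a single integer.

Input: [5, 3, -3, 6, 8, 3, -3]
Stage 1 (CLIP -3 7): clip(5,-3,7)=5, clip(3,-3,7)=3, clip(-3,-3,7)=-3, clip(6,-3,7)=6, clip(8,-3,7)=7, clip(3,-3,7)=3, clip(-3,-3,7)=-3 -> [5, 3, -3, 6, 7, 3, -3]
Stage 2 (AMPLIFY 2): 5*2=10, 3*2=6, -3*2=-6, 6*2=12, 7*2=14, 3*2=6, -3*2=-6 -> [10, 6, -6, 12, 14, 6, -6]
Stage 3 (CLIP -5 22): clip(10,-5,22)=10, clip(6,-5,22)=6, clip(-6,-5,22)=-5, clip(12,-5,22)=12, clip(14,-5,22)=14, clip(6,-5,22)=6, clip(-6,-5,22)=-5 -> [10, 6, -5, 12, 14, 6, -5]
Output sum: 38

Answer: 38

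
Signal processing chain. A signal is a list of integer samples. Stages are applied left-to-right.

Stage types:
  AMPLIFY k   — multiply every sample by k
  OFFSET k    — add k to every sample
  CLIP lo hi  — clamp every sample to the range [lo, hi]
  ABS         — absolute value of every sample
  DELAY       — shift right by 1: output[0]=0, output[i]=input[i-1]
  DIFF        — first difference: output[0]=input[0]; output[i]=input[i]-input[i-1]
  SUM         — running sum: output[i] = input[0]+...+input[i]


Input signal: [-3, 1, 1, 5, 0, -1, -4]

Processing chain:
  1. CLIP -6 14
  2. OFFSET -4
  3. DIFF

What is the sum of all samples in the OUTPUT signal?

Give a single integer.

Input: [-3, 1, 1, 5, 0, -1, -4]
Stage 1 (CLIP -6 14): clip(-3,-6,14)=-3, clip(1,-6,14)=1, clip(1,-6,14)=1, clip(5,-6,14)=5, clip(0,-6,14)=0, clip(-1,-6,14)=-1, clip(-4,-6,14)=-4 -> [-3, 1, 1, 5, 0, -1, -4]
Stage 2 (OFFSET -4): -3+-4=-7, 1+-4=-3, 1+-4=-3, 5+-4=1, 0+-4=-4, -1+-4=-5, -4+-4=-8 -> [-7, -3, -3, 1, -4, -5, -8]
Stage 3 (DIFF): s[0]=-7, -3--7=4, -3--3=0, 1--3=4, -4-1=-5, -5--4=-1, -8--5=-3 -> [-7, 4, 0, 4, -5, -1, -3]
Output sum: -8

Answer: -8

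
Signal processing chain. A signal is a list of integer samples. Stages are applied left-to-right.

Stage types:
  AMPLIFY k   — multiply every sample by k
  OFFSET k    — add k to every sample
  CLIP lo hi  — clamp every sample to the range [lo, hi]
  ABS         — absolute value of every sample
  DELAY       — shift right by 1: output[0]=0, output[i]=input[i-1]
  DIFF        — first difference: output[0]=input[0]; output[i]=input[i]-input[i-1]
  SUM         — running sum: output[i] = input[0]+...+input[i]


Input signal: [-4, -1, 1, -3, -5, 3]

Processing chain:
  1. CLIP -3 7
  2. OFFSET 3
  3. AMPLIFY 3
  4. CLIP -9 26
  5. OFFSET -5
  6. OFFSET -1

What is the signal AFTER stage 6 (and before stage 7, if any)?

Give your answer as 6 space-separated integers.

Answer: -6 0 6 -6 -6 12

Derivation:
Input: [-4, -1, 1, -3, -5, 3]
Stage 1 (CLIP -3 7): clip(-4,-3,7)=-3, clip(-1,-3,7)=-1, clip(1,-3,7)=1, clip(-3,-3,7)=-3, clip(-5,-3,7)=-3, clip(3,-3,7)=3 -> [-3, -1, 1, -3, -3, 3]
Stage 2 (OFFSET 3): -3+3=0, -1+3=2, 1+3=4, -3+3=0, -3+3=0, 3+3=6 -> [0, 2, 4, 0, 0, 6]
Stage 3 (AMPLIFY 3): 0*3=0, 2*3=6, 4*3=12, 0*3=0, 0*3=0, 6*3=18 -> [0, 6, 12, 0, 0, 18]
Stage 4 (CLIP -9 26): clip(0,-9,26)=0, clip(6,-9,26)=6, clip(12,-9,26)=12, clip(0,-9,26)=0, clip(0,-9,26)=0, clip(18,-9,26)=18 -> [0, 6, 12, 0, 0, 18]
Stage 5 (OFFSET -5): 0+-5=-5, 6+-5=1, 12+-5=7, 0+-5=-5, 0+-5=-5, 18+-5=13 -> [-5, 1, 7, -5, -5, 13]
Stage 6 (OFFSET -1): -5+-1=-6, 1+-1=0, 7+-1=6, -5+-1=-6, -5+-1=-6, 13+-1=12 -> [-6, 0, 6, -6, -6, 12]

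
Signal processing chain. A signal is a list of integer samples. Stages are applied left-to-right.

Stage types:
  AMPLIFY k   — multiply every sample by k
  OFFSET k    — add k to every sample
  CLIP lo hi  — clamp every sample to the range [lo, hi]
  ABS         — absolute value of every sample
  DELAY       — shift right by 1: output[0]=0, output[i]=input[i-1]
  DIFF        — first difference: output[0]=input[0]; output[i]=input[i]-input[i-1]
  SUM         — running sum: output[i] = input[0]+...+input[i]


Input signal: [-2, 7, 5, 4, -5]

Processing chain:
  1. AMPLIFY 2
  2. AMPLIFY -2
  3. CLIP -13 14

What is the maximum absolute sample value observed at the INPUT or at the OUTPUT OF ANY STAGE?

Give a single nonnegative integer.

Answer: 28

Derivation:
Input: [-2, 7, 5, 4, -5] (max |s|=7)
Stage 1 (AMPLIFY 2): -2*2=-4, 7*2=14, 5*2=10, 4*2=8, -5*2=-10 -> [-4, 14, 10, 8, -10] (max |s|=14)
Stage 2 (AMPLIFY -2): -4*-2=8, 14*-2=-28, 10*-2=-20, 8*-2=-16, -10*-2=20 -> [8, -28, -20, -16, 20] (max |s|=28)
Stage 3 (CLIP -13 14): clip(8,-13,14)=8, clip(-28,-13,14)=-13, clip(-20,-13,14)=-13, clip(-16,-13,14)=-13, clip(20,-13,14)=14 -> [8, -13, -13, -13, 14] (max |s|=14)
Overall max amplitude: 28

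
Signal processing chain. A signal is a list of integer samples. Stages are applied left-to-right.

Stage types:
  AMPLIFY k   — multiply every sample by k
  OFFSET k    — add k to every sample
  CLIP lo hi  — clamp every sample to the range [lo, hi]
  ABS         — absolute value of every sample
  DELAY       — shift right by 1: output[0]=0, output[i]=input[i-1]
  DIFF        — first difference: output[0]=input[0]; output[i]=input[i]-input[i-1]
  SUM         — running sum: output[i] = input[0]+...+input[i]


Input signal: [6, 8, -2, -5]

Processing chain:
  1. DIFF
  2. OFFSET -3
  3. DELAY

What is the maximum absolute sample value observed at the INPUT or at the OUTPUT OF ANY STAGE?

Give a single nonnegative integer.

Answer: 13

Derivation:
Input: [6, 8, -2, -5] (max |s|=8)
Stage 1 (DIFF): s[0]=6, 8-6=2, -2-8=-10, -5--2=-3 -> [6, 2, -10, -3] (max |s|=10)
Stage 2 (OFFSET -3): 6+-3=3, 2+-3=-1, -10+-3=-13, -3+-3=-6 -> [3, -1, -13, -6] (max |s|=13)
Stage 3 (DELAY): [0, 3, -1, -13] = [0, 3, -1, -13] -> [0, 3, -1, -13] (max |s|=13)
Overall max amplitude: 13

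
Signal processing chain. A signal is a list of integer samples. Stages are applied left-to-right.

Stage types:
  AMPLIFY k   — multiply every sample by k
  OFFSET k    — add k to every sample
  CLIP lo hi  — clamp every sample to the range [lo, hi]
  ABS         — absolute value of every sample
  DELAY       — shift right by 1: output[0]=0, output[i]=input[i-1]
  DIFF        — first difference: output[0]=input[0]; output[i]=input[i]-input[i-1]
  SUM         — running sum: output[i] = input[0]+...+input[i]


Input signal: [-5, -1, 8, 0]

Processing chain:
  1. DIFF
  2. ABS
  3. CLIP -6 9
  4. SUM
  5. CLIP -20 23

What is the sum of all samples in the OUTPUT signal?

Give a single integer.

Answer: 55

Derivation:
Input: [-5, -1, 8, 0]
Stage 1 (DIFF): s[0]=-5, -1--5=4, 8--1=9, 0-8=-8 -> [-5, 4, 9, -8]
Stage 2 (ABS): |-5|=5, |4|=4, |9|=9, |-8|=8 -> [5, 4, 9, 8]
Stage 3 (CLIP -6 9): clip(5,-6,9)=5, clip(4,-6,9)=4, clip(9,-6,9)=9, clip(8,-6,9)=8 -> [5, 4, 9, 8]
Stage 4 (SUM): sum[0..0]=5, sum[0..1]=9, sum[0..2]=18, sum[0..3]=26 -> [5, 9, 18, 26]
Stage 5 (CLIP -20 23): clip(5,-20,23)=5, clip(9,-20,23)=9, clip(18,-20,23)=18, clip(26,-20,23)=23 -> [5, 9, 18, 23]
Output sum: 55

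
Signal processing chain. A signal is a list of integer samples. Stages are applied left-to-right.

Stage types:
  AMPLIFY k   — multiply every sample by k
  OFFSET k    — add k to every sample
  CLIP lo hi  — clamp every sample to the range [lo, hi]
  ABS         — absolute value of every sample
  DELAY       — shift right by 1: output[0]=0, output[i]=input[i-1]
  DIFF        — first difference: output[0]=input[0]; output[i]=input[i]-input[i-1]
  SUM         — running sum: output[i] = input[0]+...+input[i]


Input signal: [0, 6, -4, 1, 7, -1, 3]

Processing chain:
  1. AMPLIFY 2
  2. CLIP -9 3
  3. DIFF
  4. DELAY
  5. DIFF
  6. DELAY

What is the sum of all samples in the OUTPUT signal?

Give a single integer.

Input: [0, 6, -4, 1, 7, -1, 3]
Stage 1 (AMPLIFY 2): 0*2=0, 6*2=12, -4*2=-8, 1*2=2, 7*2=14, -1*2=-2, 3*2=6 -> [0, 12, -8, 2, 14, -2, 6]
Stage 2 (CLIP -9 3): clip(0,-9,3)=0, clip(12,-9,3)=3, clip(-8,-9,3)=-8, clip(2,-9,3)=2, clip(14,-9,3)=3, clip(-2,-9,3)=-2, clip(6,-9,3)=3 -> [0, 3, -8, 2, 3, -2, 3]
Stage 3 (DIFF): s[0]=0, 3-0=3, -8-3=-11, 2--8=10, 3-2=1, -2-3=-5, 3--2=5 -> [0, 3, -11, 10, 1, -5, 5]
Stage 4 (DELAY): [0, 0, 3, -11, 10, 1, -5] = [0, 0, 3, -11, 10, 1, -5] -> [0, 0, 3, -11, 10, 1, -5]
Stage 5 (DIFF): s[0]=0, 0-0=0, 3-0=3, -11-3=-14, 10--11=21, 1-10=-9, -5-1=-6 -> [0, 0, 3, -14, 21, -9, -6]
Stage 6 (DELAY): [0, 0, 0, 3, -14, 21, -9] = [0, 0, 0, 3, -14, 21, -9] -> [0, 0, 0, 3, -14, 21, -9]
Output sum: 1

Answer: 1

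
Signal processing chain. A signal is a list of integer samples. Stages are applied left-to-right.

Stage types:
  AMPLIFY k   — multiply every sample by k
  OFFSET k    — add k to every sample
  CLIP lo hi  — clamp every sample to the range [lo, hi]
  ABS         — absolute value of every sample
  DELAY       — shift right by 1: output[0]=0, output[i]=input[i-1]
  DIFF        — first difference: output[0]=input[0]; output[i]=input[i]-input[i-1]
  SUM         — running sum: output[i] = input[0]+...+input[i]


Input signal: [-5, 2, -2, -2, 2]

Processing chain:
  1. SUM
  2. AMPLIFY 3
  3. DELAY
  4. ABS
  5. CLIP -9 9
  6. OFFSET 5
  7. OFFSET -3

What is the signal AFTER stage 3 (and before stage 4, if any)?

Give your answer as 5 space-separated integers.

Answer: 0 -15 -9 -15 -21

Derivation:
Input: [-5, 2, -2, -2, 2]
Stage 1 (SUM): sum[0..0]=-5, sum[0..1]=-3, sum[0..2]=-5, sum[0..3]=-7, sum[0..4]=-5 -> [-5, -3, -5, -7, -5]
Stage 2 (AMPLIFY 3): -5*3=-15, -3*3=-9, -5*3=-15, -7*3=-21, -5*3=-15 -> [-15, -9, -15, -21, -15]
Stage 3 (DELAY): [0, -15, -9, -15, -21] = [0, -15, -9, -15, -21] -> [0, -15, -9, -15, -21]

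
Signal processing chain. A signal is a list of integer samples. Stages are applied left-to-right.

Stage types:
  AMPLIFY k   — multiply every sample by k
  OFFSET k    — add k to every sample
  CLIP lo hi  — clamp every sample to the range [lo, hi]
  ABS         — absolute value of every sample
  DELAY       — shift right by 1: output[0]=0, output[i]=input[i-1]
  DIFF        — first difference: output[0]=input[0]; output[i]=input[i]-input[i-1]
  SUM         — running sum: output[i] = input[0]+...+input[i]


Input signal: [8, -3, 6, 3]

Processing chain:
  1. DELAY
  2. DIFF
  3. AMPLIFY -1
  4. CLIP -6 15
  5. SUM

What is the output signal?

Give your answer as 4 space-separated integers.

Input: [8, -3, 6, 3]
Stage 1 (DELAY): [0, 8, -3, 6] = [0, 8, -3, 6] -> [0, 8, -3, 6]
Stage 2 (DIFF): s[0]=0, 8-0=8, -3-8=-11, 6--3=9 -> [0, 8, -11, 9]
Stage 3 (AMPLIFY -1): 0*-1=0, 8*-1=-8, -11*-1=11, 9*-1=-9 -> [0, -8, 11, -9]
Stage 4 (CLIP -6 15): clip(0,-6,15)=0, clip(-8,-6,15)=-6, clip(11,-6,15)=11, clip(-9,-6,15)=-6 -> [0, -6, 11, -6]
Stage 5 (SUM): sum[0..0]=0, sum[0..1]=-6, sum[0..2]=5, sum[0..3]=-1 -> [0, -6, 5, -1]

Answer: 0 -6 5 -1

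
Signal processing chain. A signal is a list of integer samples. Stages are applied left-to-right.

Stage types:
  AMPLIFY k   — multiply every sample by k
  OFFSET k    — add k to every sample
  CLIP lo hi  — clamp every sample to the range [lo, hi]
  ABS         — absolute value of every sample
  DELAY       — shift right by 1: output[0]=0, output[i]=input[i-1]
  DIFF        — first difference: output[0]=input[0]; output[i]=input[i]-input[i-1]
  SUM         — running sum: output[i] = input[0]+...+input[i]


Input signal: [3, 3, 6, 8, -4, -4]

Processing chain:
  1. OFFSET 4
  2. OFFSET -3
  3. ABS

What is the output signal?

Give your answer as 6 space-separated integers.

Input: [3, 3, 6, 8, -4, -4]
Stage 1 (OFFSET 4): 3+4=7, 3+4=7, 6+4=10, 8+4=12, -4+4=0, -4+4=0 -> [7, 7, 10, 12, 0, 0]
Stage 2 (OFFSET -3): 7+-3=4, 7+-3=4, 10+-3=7, 12+-3=9, 0+-3=-3, 0+-3=-3 -> [4, 4, 7, 9, -3, -3]
Stage 3 (ABS): |4|=4, |4|=4, |7|=7, |9|=9, |-3|=3, |-3|=3 -> [4, 4, 7, 9, 3, 3]

Answer: 4 4 7 9 3 3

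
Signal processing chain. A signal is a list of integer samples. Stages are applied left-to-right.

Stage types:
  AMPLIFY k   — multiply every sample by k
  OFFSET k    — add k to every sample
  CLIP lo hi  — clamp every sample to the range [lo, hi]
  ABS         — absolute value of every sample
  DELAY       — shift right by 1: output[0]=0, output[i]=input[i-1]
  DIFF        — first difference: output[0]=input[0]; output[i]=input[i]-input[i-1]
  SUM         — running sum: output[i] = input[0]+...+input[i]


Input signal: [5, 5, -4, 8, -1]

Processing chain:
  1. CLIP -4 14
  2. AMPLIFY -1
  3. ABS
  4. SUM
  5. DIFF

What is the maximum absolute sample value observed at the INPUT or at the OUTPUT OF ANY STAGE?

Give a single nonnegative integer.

Input: [5, 5, -4, 8, -1] (max |s|=8)
Stage 1 (CLIP -4 14): clip(5,-4,14)=5, clip(5,-4,14)=5, clip(-4,-4,14)=-4, clip(8,-4,14)=8, clip(-1,-4,14)=-1 -> [5, 5, -4, 8, -1] (max |s|=8)
Stage 2 (AMPLIFY -1): 5*-1=-5, 5*-1=-5, -4*-1=4, 8*-1=-8, -1*-1=1 -> [-5, -5, 4, -8, 1] (max |s|=8)
Stage 3 (ABS): |-5|=5, |-5|=5, |4|=4, |-8|=8, |1|=1 -> [5, 5, 4, 8, 1] (max |s|=8)
Stage 4 (SUM): sum[0..0]=5, sum[0..1]=10, sum[0..2]=14, sum[0..3]=22, sum[0..4]=23 -> [5, 10, 14, 22, 23] (max |s|=23)
Stage 5 (DIFF): s[0]=5, 10-5=5, 14-10=4, 22-14=8, 23-22=1 -> [5, 5, 4, 8, 1] (max |s|=8)
Overall max amplitude: 23

Answer: 23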